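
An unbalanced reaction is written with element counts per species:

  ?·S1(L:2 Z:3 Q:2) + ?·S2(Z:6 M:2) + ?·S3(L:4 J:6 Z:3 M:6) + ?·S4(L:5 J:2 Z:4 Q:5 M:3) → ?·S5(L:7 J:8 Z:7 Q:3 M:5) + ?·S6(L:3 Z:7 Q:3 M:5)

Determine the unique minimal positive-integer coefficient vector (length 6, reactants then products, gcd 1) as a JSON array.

Coefficients: [4, 5, 5, 5, 5, 6]

L: 4·2+5·0+5·4+5·5 = 53 | 5·7+6·3 = 53
J: 4·0+5·0+5·6+5·2 = 40 | 5·8+6·0 = 40
Z: 4·3+5·6+5·3+5·4 = 77 | 5·7+6·7 = 77
Q: 4·2+5·0+5·0+5·5 = 33 | 5·3+6·3 = 33
M: 4·0+5·2+5·6+5·3 = 55 | 5·5+6·5 = 55
gcd(4,5,5,5,5,6) = 1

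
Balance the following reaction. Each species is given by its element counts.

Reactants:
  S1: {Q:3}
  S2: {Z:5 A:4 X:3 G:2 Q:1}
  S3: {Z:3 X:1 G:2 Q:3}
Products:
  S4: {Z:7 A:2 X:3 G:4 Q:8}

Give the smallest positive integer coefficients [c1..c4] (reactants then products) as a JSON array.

Coefficients: [2, 1, 3, 2]

Z: 2·0+1·5+3·3 = 14 | 2·7 = 14
A: 2·0+1·4+3·0 = 4 | 2·2 = 4
X: 2·0+1·3+3·1 = 6 | 2·3 = 6
G: 2·0+1·2+3·2 = 8 | 2·4 = 8
Q: 2·3+1·1+3·3 = 16 | 2·8 = 16
gcd(2,1,3,2) = 1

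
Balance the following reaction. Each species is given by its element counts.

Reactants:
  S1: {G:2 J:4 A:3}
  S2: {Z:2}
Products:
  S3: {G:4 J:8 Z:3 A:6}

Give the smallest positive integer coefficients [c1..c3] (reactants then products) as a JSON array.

G: 4·2+3·0 = 8 | 2·4 = 8
J: 4·4+3·0 = 16 | 2·8 = 16
Z: 4·0+3·2 = 6 | 2·3 = 6
A: 4·3+3·0 = 12 | 2·6 = 12
gcd(4,3,2) = 1

Coefficients: [4, 3, 2]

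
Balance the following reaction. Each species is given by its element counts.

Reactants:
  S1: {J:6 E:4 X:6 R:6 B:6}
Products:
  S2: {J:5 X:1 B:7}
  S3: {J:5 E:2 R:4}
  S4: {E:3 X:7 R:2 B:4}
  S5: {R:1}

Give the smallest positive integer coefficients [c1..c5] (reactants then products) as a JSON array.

J: 5·6 = 30 | 2·5+4·5+4·0+6·0 = 30
E: 5·4 = 20 | 2·0+4·2+4·3+6·0 = 20
X: 5·6 = 30 | 2·1+4·0+4·7+6·0 = 30
R: 5·6 = 30 | 2·0+4·4+4·2+6·1 = 30
B: 5·6 = 30 | 2·7+4·0+4·4+6·0 = 30
gcd(5,2,4,4,6) = 1

Coefficients: [5, 2, 4, 4, 6]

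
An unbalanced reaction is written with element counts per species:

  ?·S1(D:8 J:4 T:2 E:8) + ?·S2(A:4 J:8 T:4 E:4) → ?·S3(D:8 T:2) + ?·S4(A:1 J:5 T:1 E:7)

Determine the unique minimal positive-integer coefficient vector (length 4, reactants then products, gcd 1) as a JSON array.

Coefficients: [3, 1, 3, 4]

A: 3·0+1·4 = 4 | 3·0+4·1 = 4
D: 3·8+1·0 = 24 | 3·8+4·0 = 24
J: 3·4+1·8 = 20 | 3·0+4·5 = 20
T: 3·2+1·4 = 10 | 3·2+4·1 = 10
E: 3·8+1·4 = 28 | 3·0+4·7 = 28
gcd(3,1,3,4) = 1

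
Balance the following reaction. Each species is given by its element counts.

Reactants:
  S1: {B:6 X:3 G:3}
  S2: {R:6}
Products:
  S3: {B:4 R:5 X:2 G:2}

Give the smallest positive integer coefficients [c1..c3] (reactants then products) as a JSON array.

Coefficients: [4, 5, 6]

B: 4·6+5·0 = 24 | 6·4 = 24
R: 4·0+5·6 = 30 | 6·5 = 30
X: 4·3+5·0 = 12 | 6·2 = 12
G: 4·3+5·0 = 12 | 6·2 = 12
gcd(4,5,6) = 1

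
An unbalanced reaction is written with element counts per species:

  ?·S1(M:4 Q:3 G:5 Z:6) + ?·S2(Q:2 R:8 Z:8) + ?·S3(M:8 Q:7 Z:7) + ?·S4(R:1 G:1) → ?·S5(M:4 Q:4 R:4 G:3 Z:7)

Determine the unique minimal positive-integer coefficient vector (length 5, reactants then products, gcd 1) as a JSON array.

M: 1·4+1·0+1·8+4·0 = 12 | 3·4 = 12
Q: 1·3+1·2+1·7+4·0 = 12 | 3·4 = 12
R: 1·0+1·8+1·0+4·1 = 12 | 3·4 = 12
G: 1·5+1·0+1·0+4·1 = 9 | 3·3 = 9
Z: 1·6+1·8+1·7+4·0 = 21 | 3·7 = 21
gcd(1,1,1,4,3) = 1

Coefficients: [1, 1, 1, 4, 3]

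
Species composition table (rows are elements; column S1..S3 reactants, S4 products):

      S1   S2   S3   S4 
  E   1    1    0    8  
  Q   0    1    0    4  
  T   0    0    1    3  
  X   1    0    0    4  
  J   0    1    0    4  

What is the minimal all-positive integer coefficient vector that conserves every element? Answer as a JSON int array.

E: 4·1+4·1+3·0 = 8 | 1·8 = 8
Q: 4·0+4·1+3·0 = 4 | 1·4 = 4
T: 4·0+4·0+3·1 = 3 | 1·3 = 3
X: 4·1+4·0+3·0 = 4 | 1·4 = 4
J: 4·0+4·1+3·0 = 4 | 1·4 = 4
gcd(4,4,3,1) = 1

Coefficients: [4, 4, 3, 1]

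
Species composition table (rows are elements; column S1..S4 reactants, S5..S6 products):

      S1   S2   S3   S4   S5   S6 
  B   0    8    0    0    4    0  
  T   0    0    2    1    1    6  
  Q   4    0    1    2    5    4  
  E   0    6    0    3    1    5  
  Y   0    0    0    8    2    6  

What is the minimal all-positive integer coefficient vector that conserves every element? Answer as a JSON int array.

B: 2·0+1·8+6·0+2·0 = 8 | 2·4+2·0 = 8
T: 2·0+1·0+6·2+2·1 = 14 | 2·1+2·6 = 14
Q: 2·4+1·0+6·1+2·2 = 18 | 2·5+2·4 = 18
E: 2·0+1·6+6·0+2·3 = 12 | 2·1+2·5 = 12
Y: 2·0+1·0+6·0+2·8 = 16 | 2·2+2·6 = 16
gcd(2,1,6,2,2,2) = 1

Coefficients: [2, 1, 6, 2, 2, 2]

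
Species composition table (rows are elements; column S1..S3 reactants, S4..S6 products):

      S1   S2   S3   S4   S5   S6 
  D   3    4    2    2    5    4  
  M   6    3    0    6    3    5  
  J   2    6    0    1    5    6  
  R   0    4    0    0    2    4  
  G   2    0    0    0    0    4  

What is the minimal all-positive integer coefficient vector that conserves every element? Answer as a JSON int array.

Coefficients: [6, 5, 1, 4, 4, 3]

D: 6·3+5·4+1·2 = 40 | 4·2+4·5+3·4 = 40
M: 6·6+5·3+1·0 = 51 | 4·6+4·3+3·5 = 51
J: 6·2+5·6+1·0 = 42 | 4·1+4·5+3·6 = 42
R: 6·0+5·4+1·0 = 20 | 4·0+4·2+3·4 = 20
G: 6·2+5·0+1·0 = 12 | 4·0+4·0+3·4 = 12
gcd(6,5,1,4,4,3) = 1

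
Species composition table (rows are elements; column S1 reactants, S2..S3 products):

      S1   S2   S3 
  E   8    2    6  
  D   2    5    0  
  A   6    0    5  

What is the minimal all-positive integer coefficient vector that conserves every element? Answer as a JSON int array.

Coefficients: [5, 2, 6]

E: 5·8 = 40 | 2·2+6·6 = 40
D: 5·2 = 10 | 2·5+6·0 = 10
A: 5·6 = 30 | 2·0+6·5 = 30
gcd(5,2,6) = 1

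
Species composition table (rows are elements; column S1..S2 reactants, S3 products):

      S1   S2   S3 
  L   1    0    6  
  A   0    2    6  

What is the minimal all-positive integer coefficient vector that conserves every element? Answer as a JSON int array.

Coefficients: [6, 3, 1]

L: 6·1+3·0 = 6 | 1·6 = 6
A: 6·0+3·2 = 6 | 1·6 = 6
gcd(6,3,1) = 1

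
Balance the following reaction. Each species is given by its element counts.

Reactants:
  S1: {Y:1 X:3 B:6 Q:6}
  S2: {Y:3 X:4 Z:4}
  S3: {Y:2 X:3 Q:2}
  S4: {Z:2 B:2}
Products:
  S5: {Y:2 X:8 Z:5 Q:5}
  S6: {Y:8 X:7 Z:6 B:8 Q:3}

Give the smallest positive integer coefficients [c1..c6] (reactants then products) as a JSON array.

Y: 1·1+3·3+5·2+5·0 = 20 | 2·2+2·8 = 20
X: 1·3+3·4+5·3+5·0 = 30 | 2·8+2·7 = 30
Z: 1·0+3·4+5·0+5·2 = 22 | 2·5+2·6 = 22
B: 1·6+3·0+5·0+5·2 = 16 | 2·0+2·8 = 16
Q: 1·6+3·0+5·2+5·0 = 16 | 2·5+2·3 = 16
gcd(1,3,5,5,2,2) = 1

Coefficients: [1, 3, 5, 5, 2, 2]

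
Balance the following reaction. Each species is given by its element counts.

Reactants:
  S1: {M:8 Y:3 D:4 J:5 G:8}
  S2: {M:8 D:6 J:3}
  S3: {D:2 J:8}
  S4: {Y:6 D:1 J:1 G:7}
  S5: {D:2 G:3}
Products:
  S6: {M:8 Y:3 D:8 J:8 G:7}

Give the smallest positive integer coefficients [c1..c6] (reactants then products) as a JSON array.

Coefficients: [2, 4, 3, 2, 4, 6]

M: 2·8+4·8+3·0+2·0+4·0 = 48 | 6·8 = 48
Y: 2·3+4·0+3·0+2·6+4·0 = 18 | 6·3 = 18
D: 2·4+4·6+3·2+2·1+4·2 = 48 | 6·8 = 48
J: 2·5+4·3+3·8+2·1+4·0 = 48 | 6·8 = 48
G: 2·8+4·0+3·0+2·7+4·3 = 42 | 6·7 = 42
gcd(2,4,3,2,4,6) = 1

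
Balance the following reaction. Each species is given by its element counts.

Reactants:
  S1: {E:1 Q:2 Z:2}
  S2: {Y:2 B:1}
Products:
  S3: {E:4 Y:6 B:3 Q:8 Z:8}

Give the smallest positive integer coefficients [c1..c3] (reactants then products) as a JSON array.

Coefficients: [4, 3, 1]

E: 4·1+3·0 = 4 | 1·4 = 4
Y: 4·0+3·2 = 6 | 1·6 = 6
B: 4·0+3·1 = 3 | 1·3 = 3
Q: 4·2+3·0 = 8 | 1·8 = 8
Z: 4·2+3·0 = 8 | 1·8 = 8
gcd(4,3,1) = 1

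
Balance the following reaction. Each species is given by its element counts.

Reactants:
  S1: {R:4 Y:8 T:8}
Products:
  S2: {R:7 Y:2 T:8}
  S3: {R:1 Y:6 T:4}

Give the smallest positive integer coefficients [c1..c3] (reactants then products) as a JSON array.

R: 5·4 = 20 | 2·7+6·1 = 20
Y: 5·8 = 40 | 2·2+6·6 = 40
T: 5·8 = 40 | 2·8+6·4 = 40
gcd(5,2,6) = 1

Coefficients: [5, 2, 6]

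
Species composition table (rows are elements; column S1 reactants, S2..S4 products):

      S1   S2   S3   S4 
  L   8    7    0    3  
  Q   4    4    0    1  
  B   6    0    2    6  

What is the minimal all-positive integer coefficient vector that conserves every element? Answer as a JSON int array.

L: 5·8 = 40 | 4·7+3·0+4·3 = 40
Q: 5·4 = 20 | 4·4+3·0+4·1 = 20
B: 5·6 = 30 | 4·0+3·2+4·6 = 30
gcd(5,4,3,4) = 1

Coefficients: [5, 4, 3, 4]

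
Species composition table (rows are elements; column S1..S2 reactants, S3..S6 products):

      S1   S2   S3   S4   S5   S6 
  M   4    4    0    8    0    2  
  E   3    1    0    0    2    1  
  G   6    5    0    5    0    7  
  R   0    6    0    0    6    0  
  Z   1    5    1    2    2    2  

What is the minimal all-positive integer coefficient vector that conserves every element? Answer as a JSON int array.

M: 3·4+5·4 = 32 | 4·0+3·8+5·0+4·2 = 32
E: 3·3+5·1 = 14 | 4·0+3·0+5·2+4·1 = 14
G: 3·6+5·5 = 43 | 4·0+3·5+5·0+4·7 = 43
R: 3·0+5·6 = 30 | 4·0+3·0+5·6+4·0 = 30
Z: 3·1+5·5 = 28 | 4·1+3·2+5·2+4·2 = 28
gcd(3,5,4,3,5,4) = 1

Coefficients: [3, 5, 4, 3, 5, 4]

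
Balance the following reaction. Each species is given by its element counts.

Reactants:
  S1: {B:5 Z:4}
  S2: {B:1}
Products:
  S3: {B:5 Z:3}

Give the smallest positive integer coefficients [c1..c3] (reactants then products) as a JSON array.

B: 3·5+5·1 = 20 | 4·5 = 20
Z: 3·4+5·0 = 12 | 4·3 = 12
gcd(3,5,4) = 1

Coefficients: [3, 5, 4]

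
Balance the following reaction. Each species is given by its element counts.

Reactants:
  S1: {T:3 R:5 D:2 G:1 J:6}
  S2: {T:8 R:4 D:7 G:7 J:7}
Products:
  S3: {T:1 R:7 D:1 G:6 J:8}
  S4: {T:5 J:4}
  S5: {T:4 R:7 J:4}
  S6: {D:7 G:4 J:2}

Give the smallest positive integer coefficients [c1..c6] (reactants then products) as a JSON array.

Coefficients: [4, 2, 1, 3, 3, 3]

T: 4·3+2·8 = 28 | 1·1+3·5+3·4+3·0 = 28
R: 4·5+2·4 = 28 | 1·7+3·0+3·7+3·0 = 28
D: 4·2+2·7 = 22 | 1·1+3·0+3·0+3·7 = 22
G: 4·1+2·7 = 18 | 1·6+3·0+3·0+3·4 = 18
J: 4·6+2·7 = 38 | 1·8+3·4+3·4+3·2 = 38
gcd(4,2,1,3,3,3) = 1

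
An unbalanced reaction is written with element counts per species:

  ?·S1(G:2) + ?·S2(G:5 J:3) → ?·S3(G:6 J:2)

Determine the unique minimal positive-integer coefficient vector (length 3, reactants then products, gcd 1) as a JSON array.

G: 4·2+2·5 = 18 | 3·6 = 18
J: 4·0+2·3 = 6 | 3·2 = 6
gcd(4,2,3) = 1

Coefficients: [4, 2, 3]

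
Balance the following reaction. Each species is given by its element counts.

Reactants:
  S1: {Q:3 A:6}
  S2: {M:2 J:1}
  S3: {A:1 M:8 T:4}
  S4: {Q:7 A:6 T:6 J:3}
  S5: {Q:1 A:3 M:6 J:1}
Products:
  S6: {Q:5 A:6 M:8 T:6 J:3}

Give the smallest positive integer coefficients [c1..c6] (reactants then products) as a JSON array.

Coefficients: [1, 5, 3, 3, 1, 5]

Q: 1·3+5·0+3·0+3·7+1·1 = 25 | 5·5 = 25
A: 1·6+5·0+3·1+3·6+1·3 = 30 | 5·6 = 30
M: 1·0+5·2+3·8+3·0+1·6 = 40 | 5·8 = 40
T: 1·0+5·0+3·4+3·6+1·0 = 30 | 5·6 = 30
J: 1·0+5·1+3·0+3·3+1·1 = 15 | 5·3 = 15
gcd(1,5,3,3,1,5) = 1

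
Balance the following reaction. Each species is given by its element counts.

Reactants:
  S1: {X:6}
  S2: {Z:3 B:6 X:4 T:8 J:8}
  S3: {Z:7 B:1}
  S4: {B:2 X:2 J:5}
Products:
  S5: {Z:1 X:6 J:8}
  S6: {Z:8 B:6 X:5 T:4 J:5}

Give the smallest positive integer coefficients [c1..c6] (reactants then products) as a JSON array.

Coefficients: [4, 3, 6, 6, 3, 6]

Z: 4·0+3·3+6·7+6·0 = 51 | 3·1+6·8 = 51
B: 4·0+3·6+6·1+6·2 = 36 | 3·0+6·6 = 36
X: 4·6+3·4+6·0+6·2 = 48 | 3·6+6·5 = 48
T: 4·0+3·8+6·0+6·0 = 24 | 3·0+6·4 = 24
J: 4·0+3·8+6·0+6·5 = 54 | 3·8+6·5 = 54
gcd(4,3,6,6,3,6) = 1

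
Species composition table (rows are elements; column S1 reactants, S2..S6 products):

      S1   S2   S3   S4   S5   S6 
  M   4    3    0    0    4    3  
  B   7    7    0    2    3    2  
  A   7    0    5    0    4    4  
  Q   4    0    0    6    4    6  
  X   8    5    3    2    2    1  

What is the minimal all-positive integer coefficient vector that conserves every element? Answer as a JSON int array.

Coefficients: [4, 3, 4, 1, 1, 1]

M: 4·4 = 16 | 3·3+4·0+1·0+1·4+1·3 = 16
B: 4·7 = 28 | 3·7+4·0+1·2+1·3+1·2 = 28
A: 4·7 = 28 | 3·0+4·5+1·0+1·4+1·4 = 28
Q: 4·4 = 16 | 3·0+4·0+1·6+1·4+1·6 = 16
X: 4·8 = 32 | 3·5+4·3+1·2+1·2+1·1 = 32
gcd(4,3,4,1,1,1) = 1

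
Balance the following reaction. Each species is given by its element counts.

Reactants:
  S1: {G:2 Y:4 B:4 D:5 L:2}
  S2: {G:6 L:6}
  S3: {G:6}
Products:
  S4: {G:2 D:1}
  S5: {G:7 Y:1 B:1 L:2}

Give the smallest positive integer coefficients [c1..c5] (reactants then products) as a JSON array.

G: 1·2+1·6+5·6 = 38 | 5·2+4·7 = 38
Y: 1·4+1·0+5·0 = 4 | 5·0+4·1 = 4
B: 1·4+1·0+5·0 = 4 | 5·0+4·1 = 4
D: 1·5+1·0+5·0 = 5 | 5·1+4·0 = 5
L: 1·2+1·6+5·0 = 8 | 5·0+4·2 = 8
gcd(1,1,5,5,4) = 1

Coefficients: [1, 1, 5, 5, 4]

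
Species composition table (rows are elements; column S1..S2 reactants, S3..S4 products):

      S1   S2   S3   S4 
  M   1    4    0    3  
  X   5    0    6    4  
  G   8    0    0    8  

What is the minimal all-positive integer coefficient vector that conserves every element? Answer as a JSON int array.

Coefficients: [6, 3, 1, 6]

M: 6·1+3·4 = 18 | 1·0+6·3 = 18
X: 6·5+3·0 = 30 | 1·6+6·4 = 30
G: 6·8+3·0 = 48 | 1·0+6·8 = 48
gcd(6,3,1,6) = 1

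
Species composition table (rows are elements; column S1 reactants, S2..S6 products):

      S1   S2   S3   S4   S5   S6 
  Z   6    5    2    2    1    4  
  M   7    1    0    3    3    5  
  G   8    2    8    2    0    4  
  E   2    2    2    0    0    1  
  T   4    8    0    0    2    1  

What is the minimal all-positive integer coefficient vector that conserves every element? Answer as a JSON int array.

Z: 5·6 = 30 | 1·5+3·2+3·2+5·1+2·4 = 30
M: 5·7 = 35 | 1·1+3·0+3·3+5·3+2·5 = 35
G: 5·8 = 40 | 1·2+3·8+3·2+5·0+2·4 = 40
E: 5·2 = 10 | 1·2+3·2+3·0+5·0+2·1 = 10
T: 5·4 = 20 | 1·8+3·0+3·0+5·2+2·1 = 20
gcd(5,1,3,3,5,2) = 1

Coefficients: [5, 1, 3, 3, 5, 2]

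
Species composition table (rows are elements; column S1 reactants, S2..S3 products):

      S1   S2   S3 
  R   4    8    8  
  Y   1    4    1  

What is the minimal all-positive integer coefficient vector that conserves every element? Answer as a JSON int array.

R: 6·4 = 24 | 1·8+2·8 = 24
Y: 6·1 = 6 | 1·4+2·1 = 6
gcd(6,1,2) = 1

Coefficients: [6, 1, 2]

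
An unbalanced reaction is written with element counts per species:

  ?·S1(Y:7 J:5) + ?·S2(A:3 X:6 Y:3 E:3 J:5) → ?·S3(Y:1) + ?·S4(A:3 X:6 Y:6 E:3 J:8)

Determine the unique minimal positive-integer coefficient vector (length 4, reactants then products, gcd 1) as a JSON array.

A: 3·0+5·3 = 15 | 6·0+5·3 = 15
X: 3·0+5·6 = 30 | 6·0+5·6 = 30
Y: 3·7+5·3 = 36 | 6·1+5·6 = 36
E: 3·0+5·3 = 15 | 6·0+5·3 = 15
J: 3·5+5·5 = 40 | 6·0+5·8 = 40
gcd(3,5,6,5) = 1

Coefficients: [3, 5, 6, 5]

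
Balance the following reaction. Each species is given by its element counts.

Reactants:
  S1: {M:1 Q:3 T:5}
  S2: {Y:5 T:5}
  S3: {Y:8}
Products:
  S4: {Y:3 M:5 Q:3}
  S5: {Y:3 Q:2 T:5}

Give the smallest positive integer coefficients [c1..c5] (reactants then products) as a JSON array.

Y: 5·0+1·5+2·8 = 21 | 1·3+6·3 = 21
M: 5·1+1·0+2·0 = 5 | 1·5+6·0 = 5
Q: 5·3+1·0+2·0 = 15 | 1·3+6·2 = 15
T: 5·5+1·5+2·0 = 30 | 1·0+6·5 = 30
gcd(5,1,2,1,6) = 1

Coefficients: [5, 1, 2, 1, 6]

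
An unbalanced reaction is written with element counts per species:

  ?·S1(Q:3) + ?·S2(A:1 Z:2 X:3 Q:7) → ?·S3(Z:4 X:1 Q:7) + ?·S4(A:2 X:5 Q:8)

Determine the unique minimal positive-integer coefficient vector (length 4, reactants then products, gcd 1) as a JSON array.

Coefficients: [1, 6, 3, 3]

A: 1·0+6·1 = 6 | 3·0+3·2 = 6
Z: 1·0+6·2 = 12 | 3·4+3·0 = 12
X: 1·0+6·3 = 18 | 3·1+3·5 = 18
Q: 1·3+6·7 = 45 | 3·7+3·8 = 45
gcd(1,6,3,3) = 1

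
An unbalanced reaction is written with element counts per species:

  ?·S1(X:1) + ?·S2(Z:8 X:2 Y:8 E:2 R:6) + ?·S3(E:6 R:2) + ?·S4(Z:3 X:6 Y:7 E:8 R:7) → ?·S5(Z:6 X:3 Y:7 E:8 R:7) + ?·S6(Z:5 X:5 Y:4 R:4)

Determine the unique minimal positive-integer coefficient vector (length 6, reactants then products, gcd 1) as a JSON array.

Coefficients: [6, 4, 4, 1, 5, 1]

Z: 6·0+4·8+4·0+1·3 = 35 | 5·6+1·5 = 35
X: 6·1+4·2+4·0+1·6 = 20 | 5·3+1·5 = 20
Y: 6·0+4·8+4·0+1·7 = 39 | 5·7+1·4 = 39
E: 6·0+4·2+4·6+1·8 = 40 | 5·8+1·0 = 40
R: 6·0+4·6+4·2+1·7 = 39 | 5·7+1·4 = 39
gcd(6,4,4,1,5,1) = 1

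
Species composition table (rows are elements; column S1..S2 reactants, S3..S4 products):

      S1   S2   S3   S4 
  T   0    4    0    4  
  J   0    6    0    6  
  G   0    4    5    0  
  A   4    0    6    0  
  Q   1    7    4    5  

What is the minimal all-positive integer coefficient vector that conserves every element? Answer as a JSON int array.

T: 6·0+5·4 = 20 | 4·0+5·4 = 20
J: 6·0+5·6 = 30 | 4·0+5·6 = 30
G: 6·0+5·4 = 20 | 4·5+5·0 = 20
A: 6·4+5·0 = 24 | 4·6+5·0 = 24
Q: 6·1+5·7 = 41 | 4·4+5·5 = 41
gcd(6,5,4,5) = 1

Coefficients: [6, 5, 4, 5]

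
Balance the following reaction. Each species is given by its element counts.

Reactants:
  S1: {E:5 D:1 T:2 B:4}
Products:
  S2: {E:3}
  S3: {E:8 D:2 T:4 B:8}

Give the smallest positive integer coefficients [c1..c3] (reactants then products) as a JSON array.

Coefficients: [6, 2, 3]

E: 6·5 = 30 | 2·3+3·8 = 30
D: 6·1 = 6 | 2·0+3·2 = 6
T: 6·2 = 12 | 2·0+3·4 = 12
B: 6·4 = 24 | 2·0+3·8 = 24
gcd(6,2,3) = 1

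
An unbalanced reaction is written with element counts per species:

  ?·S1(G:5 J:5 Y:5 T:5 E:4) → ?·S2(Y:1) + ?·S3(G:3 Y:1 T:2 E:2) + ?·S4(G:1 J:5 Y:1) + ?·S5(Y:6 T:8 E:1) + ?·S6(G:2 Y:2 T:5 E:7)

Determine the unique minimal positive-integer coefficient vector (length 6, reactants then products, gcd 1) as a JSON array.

G: 5·5 = 25 | 6·0+6·3+5·1+1·0+1·2 = 25
J: 5·5 = 25 | 6·0+6·0+5·5+1·0+1·0 = 25
Y: 5·5 = 25 | 6·1+6·1+5·1+1·6+1·2 = 25
T: 5·5 = 25 | 6·0+6·2+5·0+1·8+1·5 = 25
E: 5·4 = 20 | 6·0+6·2+5·0+1·1+1·7 = 20
gcd(5,6,6,5,1,1) = 1

Coefficients: [5, 6, 6, 5, 1, 1]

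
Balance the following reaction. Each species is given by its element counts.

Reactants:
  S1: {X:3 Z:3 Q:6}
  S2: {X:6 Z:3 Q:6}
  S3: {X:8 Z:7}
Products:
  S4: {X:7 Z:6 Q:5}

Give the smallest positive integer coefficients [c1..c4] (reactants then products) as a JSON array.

X: 4·3+1·6+3·8 = 42 | 6·7 = 42
Z: 4·3+1·3+3·7 = 36 | 6·6 = 36
Q: 4·6+1·6+3·0 = 30 | 6·5 = 30
gcd(4,1,3,6) = 1

Coefficients: [4, 1, 3, 6]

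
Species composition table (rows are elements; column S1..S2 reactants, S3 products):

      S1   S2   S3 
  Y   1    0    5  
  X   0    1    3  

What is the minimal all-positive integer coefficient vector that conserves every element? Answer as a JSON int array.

Coefficients: [5, 3, 1]

Y: 5·1+3·0 = 5 | 1·5 = 5
X: 5·0+3·1 = 3 | 1·3 = 3
gcd(5,3,1) = 1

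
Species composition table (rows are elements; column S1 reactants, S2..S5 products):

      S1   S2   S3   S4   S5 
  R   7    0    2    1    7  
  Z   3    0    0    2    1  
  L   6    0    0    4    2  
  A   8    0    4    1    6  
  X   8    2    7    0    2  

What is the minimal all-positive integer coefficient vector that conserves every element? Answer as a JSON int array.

R: 5·7 = 35 | 3·0+4·2+6·1+3·7 = 35
Z: 5·3 = 15 | 3·0+4·0+6·2+3·1 = 15
L: 5·6 = 30 | 3·0+4·0+6·4+3·2 = 30
A: 5·8 = 40 | 3·0+4·4+6·1+3·6 = 40
X: 5·8 = 40 | 3·2+4·7+6·0+3·2 = 40
gcd(5,3,4,6,3) = 1

Coefficients: [5, 3, 4, 6, 3]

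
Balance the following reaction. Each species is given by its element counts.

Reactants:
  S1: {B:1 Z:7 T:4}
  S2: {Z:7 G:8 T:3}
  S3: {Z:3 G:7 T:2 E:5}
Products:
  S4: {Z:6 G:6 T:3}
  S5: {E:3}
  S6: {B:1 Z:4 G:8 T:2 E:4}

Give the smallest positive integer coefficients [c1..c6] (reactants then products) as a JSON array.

B: 1·1+3·0+2·0 = 1 | 5·0+2·0+1·1 = 1
Z: 1·7+3·7+2·3 = 34 | 5·6+2·0+1·4 = 34
G: 1·0+3·8+2·7 = 38 | 5·6+2·0+1·8 = 38
T: 1·4+3·3+2·2 = 17 | 5·3+2·0+1·2 = 17
E: 1·0+3·0+2·5 = 10 | 5·0+2·3+1·4 = 10
gcd(1,3,2,5,2,1) = 1

Coefficients: [1, 3, 2, 5, 2, 1]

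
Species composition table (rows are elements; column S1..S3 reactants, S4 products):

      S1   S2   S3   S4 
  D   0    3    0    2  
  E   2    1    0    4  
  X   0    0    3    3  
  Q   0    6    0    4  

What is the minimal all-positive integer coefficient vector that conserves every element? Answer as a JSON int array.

Coefficients: [5, 2, 3, 3]

D: 5·0+2·3+3·0 = 6 | 3·2 = 6
E: 5·2+2·1+3·0 = 12 | 3·4 = 12
X: 5·0+2·0+3·3 = 9 | 3·3 = 9
Q: 5·0+2·6+3·0 = 12 | 3·4 = 12
gcd(5,2,3,3) = 1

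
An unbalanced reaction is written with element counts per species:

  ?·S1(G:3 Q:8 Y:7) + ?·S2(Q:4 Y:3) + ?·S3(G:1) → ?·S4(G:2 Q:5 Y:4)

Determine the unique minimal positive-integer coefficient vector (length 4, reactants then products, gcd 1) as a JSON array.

Coefficients: [1, 3, 5, 4]

G: 1·3+3·0+5·1 = 8 | 4·2 = 8
Q: 1·8+3·4+5·0 = 20 | 4·5 = 20
Y: 1·7+3·3+5·0 = 16 | 4·4 = 16
gcd(1,3,5,4) = 1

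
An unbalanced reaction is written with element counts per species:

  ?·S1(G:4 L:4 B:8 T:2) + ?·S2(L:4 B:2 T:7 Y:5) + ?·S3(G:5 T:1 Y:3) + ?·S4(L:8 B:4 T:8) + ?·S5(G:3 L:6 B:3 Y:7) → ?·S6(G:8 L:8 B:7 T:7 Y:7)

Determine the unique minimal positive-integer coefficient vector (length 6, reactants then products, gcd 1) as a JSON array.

G: 3·4+2·0+6·5+2·0+2·3 = 48 | 6·8 = 48
L: 3·4+2·4+6·0+2·8+2·6 = 48 | 6·8 = 48
B: 3·8+2·2+6·0+2·4+2·3 = 42 | 6·7 = 42
T: 3·2+2·7+6·1+2·8+2·0 = 42 | 6·7 = 42
Y: 3·0+2·5+6·3+2·0+2·7 = 42 | 6·7 = 42
gcd(3,2,6,2,2,6) = 1

Coefficients: [3, 2, 6, 2, 2, 6]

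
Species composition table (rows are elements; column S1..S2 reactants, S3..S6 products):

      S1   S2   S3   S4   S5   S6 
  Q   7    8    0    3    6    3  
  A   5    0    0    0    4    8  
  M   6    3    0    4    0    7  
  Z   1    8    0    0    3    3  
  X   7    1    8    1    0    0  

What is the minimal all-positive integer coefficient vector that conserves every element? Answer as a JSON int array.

Q: 4·7+1·8 = 36 | 3·0+5·3+3·6+1·3 = 36
A: 4·5+1·0 = 20 | 3·0+5·0+3·4+1·8 = 20
M: 4·6+1·3 = 27 | 3·0+5·4+3·0+1·7 = 27
Z: 4·1+1·8 = 12 | 3·0+5·0+3·3+1·3 = 12
X: 4·7+1·1 = 29 | 3·8+5·1+3·0+1·0 = 29
gcd(4,1,3,5,3,1) = 1

Coefficients: [4, 1, 3, 5, 3, 1]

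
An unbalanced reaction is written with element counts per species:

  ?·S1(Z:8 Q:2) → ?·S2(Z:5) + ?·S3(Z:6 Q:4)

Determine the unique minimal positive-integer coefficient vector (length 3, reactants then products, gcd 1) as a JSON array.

Coefficients: [2, 2, 1]

Z: 2·8 = 16 | 2·5+1·6 = 16
Q: 2·2 = 4 | 2·0+1·4 = 4
gcd(2,2,1) = 1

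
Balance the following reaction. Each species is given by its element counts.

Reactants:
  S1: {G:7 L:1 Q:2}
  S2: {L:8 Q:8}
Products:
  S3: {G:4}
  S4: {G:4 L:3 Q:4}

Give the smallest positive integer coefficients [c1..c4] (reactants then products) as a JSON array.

G: 4·7+1·0 = 28 | 3·4+4·4 = 28
L: 4·1+1·8 = 12 | 3·0+4·3 = 12
Q: 4·2+1·8 = 16 | 3·0+4·4 = 16
gcd(4,1,3,4) = 1

Coefficients: [4, 1, 3, 4]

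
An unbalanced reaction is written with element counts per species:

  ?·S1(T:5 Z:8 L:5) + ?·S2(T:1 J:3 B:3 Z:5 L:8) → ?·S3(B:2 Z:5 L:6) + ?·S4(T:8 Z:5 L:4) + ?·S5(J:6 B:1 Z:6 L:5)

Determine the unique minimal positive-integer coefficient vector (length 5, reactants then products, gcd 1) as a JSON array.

Coefficients: [4, 4, 5, 3, 2]

T: 4·5+4·1 = 24 | 5·0+3·8+2·0 = 24
J: 4·0+4·3 = 12 | 5·0+3·0+2·6 = 12
B: 4·0+4·3 = 12 | 5·2+3·0+2·1 = 12
Z: 4·8+4·5 = 52 | 5·5+3·5+2·6 = 52
L: 4·5+4·8 = 52 | 5·6+3·4+2·5 = 52
gcd(4,4,5,3,2) = 1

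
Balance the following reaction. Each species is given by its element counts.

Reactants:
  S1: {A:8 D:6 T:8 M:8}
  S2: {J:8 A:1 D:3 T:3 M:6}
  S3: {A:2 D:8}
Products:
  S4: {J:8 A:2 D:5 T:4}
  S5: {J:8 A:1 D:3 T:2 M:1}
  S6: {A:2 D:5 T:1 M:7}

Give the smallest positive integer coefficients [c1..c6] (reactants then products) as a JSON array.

Coefficients: [1, 6, 4, 4, 2, 6]

J: 1·0+6·8+4·0 = 48 | 4·8+2·8+6·0 = 48
A: 1·8+6·1+4·2 = 22 | 4·2+2·1+6·2 = 22
D: 1·6+6·3+4·8 = 56 | 4·5+2·3+6·5 = 56
T: 1·8+6·3+4·0 = 26 | 4·4+2·2+6·1 = 26
M: 1·8+6·6+4·0 = 44 | 4·0+2·1+6·7 = 44
gcd(1,6,4,4,2,6) = 1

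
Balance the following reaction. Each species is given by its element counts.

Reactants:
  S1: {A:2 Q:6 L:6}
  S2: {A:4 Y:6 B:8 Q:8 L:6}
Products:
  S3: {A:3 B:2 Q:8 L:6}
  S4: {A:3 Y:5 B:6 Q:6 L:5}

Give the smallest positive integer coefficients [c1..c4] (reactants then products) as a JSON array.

Coefficients: [2, 5, 2, 6]

A: 2·2+5·4 = 24 | 2·3+6·3 = 24
Y: 2·0+5·6 = 30 | 2·0+6·5 = 30
B: 2·0+5·8 = 40 | 2·2+6·6 = 40
Q: 2·6+5·8 = 52 | 2·8+6·6 = 52
L: 2·6+5·6 = 42 | 2·6+6·5 = 42
gcd(2,5,2,6) = 1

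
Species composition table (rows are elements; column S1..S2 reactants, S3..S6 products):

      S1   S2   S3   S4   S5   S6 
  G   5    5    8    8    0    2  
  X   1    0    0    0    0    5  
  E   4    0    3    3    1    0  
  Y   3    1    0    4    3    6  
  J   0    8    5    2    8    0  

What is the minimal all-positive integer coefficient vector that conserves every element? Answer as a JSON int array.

Coefficients: [5, 5, 4, 2, 2, 1]

G: 5·5+5·5 = 50 | 4·8+2·8+2·0+1·2 = 50
X: 5·1+5·0 = 5 | 4·0+2·0+2·0+1·5 = 5
E: 5·4+5·0 = 20 | 4·3+2·3+2·1+1·0 = 20
Y: 5·3+5·1 = 20 | 4·0+2·4+2·3+1·6 = 20
J: 5·0+5·8 = 40 | 4·5+2·2+2·8+1·0 = 40
gcd(5,5,4,2,2,1) = 1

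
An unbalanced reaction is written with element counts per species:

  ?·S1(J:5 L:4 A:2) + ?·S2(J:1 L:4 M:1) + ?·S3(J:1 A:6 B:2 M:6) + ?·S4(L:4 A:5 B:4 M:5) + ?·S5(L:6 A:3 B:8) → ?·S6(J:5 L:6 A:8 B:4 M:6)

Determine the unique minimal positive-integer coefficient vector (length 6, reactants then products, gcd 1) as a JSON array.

J: 4·5+1·1+4·1+1·0+1·0 = 25 | 5·5 = 25
L: 4·4+1·4+4·0+1·4+1·6 = 30 | 5·6 = 30
A: 4·2+1·0+4·6+1·5+1·3 = 40 | 5·8 = 40
B: 4·0+1·0+4·2+1·4+1·8 = 20 | 5·4 = 20
M: 4·0+1·1+4·6+1·5+1·0 = 30 | 5·6 = 30
gcd(4,1,4,1,1,5) = 1

Coefficients: [4, 1, 4, 1, 1, 5]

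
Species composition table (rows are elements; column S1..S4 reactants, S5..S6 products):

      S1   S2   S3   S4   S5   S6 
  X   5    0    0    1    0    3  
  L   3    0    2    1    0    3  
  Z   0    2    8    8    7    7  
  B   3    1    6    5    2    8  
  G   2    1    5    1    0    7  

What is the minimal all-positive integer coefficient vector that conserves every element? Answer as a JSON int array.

Coefficients: [1, 6, 1, 1, 2, 2]

X: 1·5+6·0+1·0+1·1 = 6 | 2·0+2·3 = 6
L: 1·3+6·0+1·2+1·1 = 6 | 2·0+2·3 = 6
Z: 1·0+6·2+1·8+1·8 = 28 | 2·7+2·7 = 28
B: 1·3+6·1+1·6+1·5 = 20 | 2·2+2·8 = 20
G: 1·2+6·1+1·5+1·1 = 14 | 2·0+2·7 = 14
gcd(1,6,1,1,2,2) = 1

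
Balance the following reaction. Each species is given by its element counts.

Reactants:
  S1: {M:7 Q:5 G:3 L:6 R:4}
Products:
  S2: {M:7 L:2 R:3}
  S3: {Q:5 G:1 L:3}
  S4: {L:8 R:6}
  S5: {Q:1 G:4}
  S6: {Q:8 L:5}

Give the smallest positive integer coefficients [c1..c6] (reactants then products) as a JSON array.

Coefficients: [6, 6, 2, 1, 4, 2]

M: 6·7 = 42 | 6·7+2·0+1·0+4·0+2·0 = 42
Q: 6·5 = 30 | 6·0+2·5+1·0+4·1+2·8 = 30
G: 6·3 = 18 | 6·0+2·1+1·0+4·4+2·0 = 18
L: 6·6 = 36 | 6·2+2·3+1·8+4·0+2·5 = 36
R: 6·4 = 24 | 6·3+2·0+1·6+4·0+2·0 = 24
gcd(6,6,2,1,4,2) = 1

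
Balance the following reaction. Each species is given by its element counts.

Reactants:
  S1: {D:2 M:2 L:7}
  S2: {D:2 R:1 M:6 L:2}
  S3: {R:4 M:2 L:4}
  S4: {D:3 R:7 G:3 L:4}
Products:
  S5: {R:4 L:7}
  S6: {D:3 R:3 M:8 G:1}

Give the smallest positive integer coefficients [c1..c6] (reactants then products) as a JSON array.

Coefficients: [1, 2, 5, 1, 5, 3]

D: 1·2+2·2+5·0+1·3 = 9 | 5·0+3·3 = 9
R: 1·0+2·1+5·4+1·7 = 29 | 5·4+3·3 = 29
M: 1·2+2·6+5·2+1·0 = 24 | 5·0+3·8 = 24
G: 1·0+2·0+5·0+1·3 = 3 | 5·0+3·1 = 3
L: 1·7+2·2+5·4+1·4 = 35 | 5·7+3·0 = 35
gcd(1,2,5,1,5,3) = 1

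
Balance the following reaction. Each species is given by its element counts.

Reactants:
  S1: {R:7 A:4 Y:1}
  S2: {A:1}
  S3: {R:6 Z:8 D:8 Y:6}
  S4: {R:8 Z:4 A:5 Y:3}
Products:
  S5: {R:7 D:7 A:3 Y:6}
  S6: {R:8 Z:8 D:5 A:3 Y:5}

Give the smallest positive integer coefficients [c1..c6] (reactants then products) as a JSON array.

R: 1·7+4·0+4·6+2·8 = 47 | 1·7+5·8 = 47
Z: 1·0+4·0+4·8+2·4 = 40 | 1·0+5·8 = 40
D: 1·0+4·0+4·8+2·0 = 32 | 1·7+5·5 = 32
A: 1·4+4·1+4·0+2·5 = 18 | 1·3+5·3 = 18
Y: 1·1+4·0+4·6+2·3 = 31 | 1·6+5·5 = 31
gcd(1,4,4,2,1,5) = 1

Coefficients: [1, 4, 4, 2, 1, 5]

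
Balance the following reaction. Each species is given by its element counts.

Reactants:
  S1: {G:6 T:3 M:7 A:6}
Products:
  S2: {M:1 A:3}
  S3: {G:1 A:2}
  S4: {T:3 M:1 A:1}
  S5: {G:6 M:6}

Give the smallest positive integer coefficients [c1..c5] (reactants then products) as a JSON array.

G: 6·6 = 36 | 6·0+6·1+6·0+5·6 = 36
T: 6·3 = 18 | 6·0+6·0+6·3+5·0 = 18
M: 6·7 = 42 | 6·1+6·0+6·1+5·6 = 42
A: 6·6 = 36 | 6·3+6·2+6·1+5·0 = 36
gcd(6,6,6,6,5) = 1

Coefficients: [6, 6, 6, 6, 5]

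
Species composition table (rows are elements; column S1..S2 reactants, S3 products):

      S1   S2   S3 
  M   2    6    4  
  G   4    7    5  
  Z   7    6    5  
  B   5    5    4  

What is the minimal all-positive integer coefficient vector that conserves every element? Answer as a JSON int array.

Coefficients: [1, 3, 5]

M: 1·2+3·6 = 20 | 5·4 = 20
G: 1·4+3·7 = 25 | 5·5 = 25
Z: 1·7+3·6 = 25 | 5·5 = 25
B: 1·5+3·5 = 20 | 5·4 = 20
gcd(1,3,5) = 1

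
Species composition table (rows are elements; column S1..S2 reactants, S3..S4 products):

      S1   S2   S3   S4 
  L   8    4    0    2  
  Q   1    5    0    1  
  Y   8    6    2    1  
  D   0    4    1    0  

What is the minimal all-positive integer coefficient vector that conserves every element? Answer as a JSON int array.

L: 1·8+1·4 = 12 | 4·0+6·2 = 12
Q: 1·1+1·5 = 6 | 4·0+6·1 = 6
Y: 1·8+1·6 = 14 | 4·2+6·1 = 14
D: 1·0+1·4 = 4 | 4·1+6·0 = 4
gcd(1,1,4,6) = 1

Coefficients: [1, 1, 4, 6]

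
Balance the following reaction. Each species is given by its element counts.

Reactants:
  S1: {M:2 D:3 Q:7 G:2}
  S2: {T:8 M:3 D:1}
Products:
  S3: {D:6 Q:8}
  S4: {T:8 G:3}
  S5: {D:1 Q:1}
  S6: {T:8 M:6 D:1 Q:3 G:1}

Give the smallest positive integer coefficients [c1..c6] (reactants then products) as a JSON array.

T: 3·0+4·8 = 32 | 1·0+1·8+4·0+3·8 = 32
M: 3·2+4·3 = 18 | 1·0+1·0+4·0+3·6 = 18
D: 3·3+4·1 = 13 | 1·6+1·0+4·1+3·1 = 13
Q: 3·7+4·0 = 21 | 1·8+1·0+4·1+3·3 = 21
G: 3·2+4·0 = 6 | 1·0+1·3+4·0+3·1 = 6
gcd(3,4,1,1,4,3) = 1

Coefficients: [3, 4, 1, 1, 4, 3]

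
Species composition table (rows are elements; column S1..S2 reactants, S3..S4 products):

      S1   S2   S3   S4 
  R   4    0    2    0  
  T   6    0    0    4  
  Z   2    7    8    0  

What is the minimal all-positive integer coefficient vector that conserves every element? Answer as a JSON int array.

R: 2·4+4·0 = 8 | 4·2+3·0 = 8
T: 2·6+4·0 = 12 | 4·0+3·4 = 12
Z: 2·2+4·7 = 32 | 4·8+3·0 = 32
gcd(2,4,4,3) = 1

Coefficients: [2, 4, 4, 3]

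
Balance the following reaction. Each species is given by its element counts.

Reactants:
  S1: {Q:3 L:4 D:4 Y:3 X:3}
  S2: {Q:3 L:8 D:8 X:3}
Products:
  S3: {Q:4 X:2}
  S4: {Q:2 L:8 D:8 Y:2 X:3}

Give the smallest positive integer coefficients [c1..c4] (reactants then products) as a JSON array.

Coefficients: [4, 4, 3, 6]

Q: 4·3+4·3 = 24 | 3·4+6·2 = 24
L: 4·4+4·8 = 48 | 3·0+6·8 = 48
D: 4·4+4·8 = 48 | 3·0+6·8 = 48
Y: 4·3+4·0 = 12 | 3·0+6·2 = 12
X: 4·3+4·3 = 24 | 3·2+6·3 = 24
gcd(4,4,3,6) = 1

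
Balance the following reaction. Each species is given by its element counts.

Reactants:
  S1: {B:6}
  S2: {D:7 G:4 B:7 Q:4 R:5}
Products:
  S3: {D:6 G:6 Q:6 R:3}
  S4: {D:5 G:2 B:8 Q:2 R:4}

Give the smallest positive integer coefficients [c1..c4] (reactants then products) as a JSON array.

D: 1·0+6·7 = 42 | 2·6+6·5 = 42
G: 1·0+6·4 = 24 | 2·6+6·2 = 24
B: 1·6+6·7 = 48 | 2·0+6·8 = 48
Q: 1·0+6·4 = 24 | 2·6+6·2 = 24
R: 1·0+6·5 = 30 | 2·3+6·4 = 30
gcd(1,6,2,6) = 1

Coefficients: [1, 6, 2, 6]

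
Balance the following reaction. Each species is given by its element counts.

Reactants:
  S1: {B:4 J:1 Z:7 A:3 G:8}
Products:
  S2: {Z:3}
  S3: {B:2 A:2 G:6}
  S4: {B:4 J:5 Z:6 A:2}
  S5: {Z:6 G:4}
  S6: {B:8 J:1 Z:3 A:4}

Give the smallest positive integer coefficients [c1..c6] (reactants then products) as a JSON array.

B: 6·4 = 24 | 5·0+6·2+1·4+3·0+1·8 = 24
J: 6·1 = 6 | 5·0+6·0+1·5+3·0+1·1 = 6
Z: 6·7 = 42 | 5·3+6·0+1·6+3·6+1·3 = 42
A: 6·3 = 18 | 5·0+6·2+1·2+3·0+1·4 = 18
G: 6·8 = 48 | 5·0+6·6+1·0+3·4+1·0 = 48
gcd(6,5,6,1,3,1) = 1

Coefficients: [6, 5, 6, 1, 3, 1]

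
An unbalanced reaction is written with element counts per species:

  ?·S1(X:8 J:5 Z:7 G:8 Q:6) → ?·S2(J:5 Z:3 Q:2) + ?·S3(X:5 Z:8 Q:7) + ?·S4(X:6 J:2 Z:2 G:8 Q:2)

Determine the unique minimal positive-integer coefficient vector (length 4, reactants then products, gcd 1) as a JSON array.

X: 5·8 = 40 | 3·0+2·5+5·6 = 40
J: 5·5 = 25 | 3·5+2·0+5·2 = 25
Z: 5·7 = 35 | 3·3+2·8+5·2 = 35
G: 5·8 = 40 | 3·0+2·0+5·8 = 40
Q: 5·6 = 30 | 3·2+2·7+5·2 = 30
gcd(5,3,2,5) = 1

Coefficients: [5, 3, 2, 5]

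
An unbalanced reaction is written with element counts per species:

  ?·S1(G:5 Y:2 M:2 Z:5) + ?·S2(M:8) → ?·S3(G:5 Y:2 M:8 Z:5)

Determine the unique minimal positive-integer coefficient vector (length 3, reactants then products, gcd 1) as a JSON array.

G: 4·5+3·0 = 20 | 4·5 = 20
Y: 4·2+3·0 = 8 | 4·2 = 8
M: 4·2+3·8 = 32 | 4·8 = 32
Z: 4·5+3·0 = 20 | 4·5 = 20
gcd(4,3,4) = 1

Coefficients: [4, 3, 4]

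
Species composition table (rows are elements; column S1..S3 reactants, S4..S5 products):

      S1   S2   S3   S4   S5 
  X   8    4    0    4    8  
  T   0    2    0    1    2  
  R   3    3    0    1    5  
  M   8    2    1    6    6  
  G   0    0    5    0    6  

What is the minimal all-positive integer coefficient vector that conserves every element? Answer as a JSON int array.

X: 3·8+6·4+6·0 = 48 | 2·4+5·8 = 48
T: 3·0+6·2+6·0 = 12 | 2·1+5·2 = 12
R: 3·3+6·3+6·0 = 27 | 2·1+5·5 = 27
M: 3·8+6·2+6·1 = 42 | 2·6+5·6 = 42
G: 3·0+6·0+6·5 = 30 | 2·0+5·6 = 30
gcd(3,6,6,2,5) = 1

Coefficients: [3, 6, 6, 2, 5]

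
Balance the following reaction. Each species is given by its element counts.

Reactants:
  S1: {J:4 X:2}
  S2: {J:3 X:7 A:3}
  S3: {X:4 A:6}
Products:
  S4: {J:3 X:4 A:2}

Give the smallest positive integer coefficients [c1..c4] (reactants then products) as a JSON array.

J: 3·4+2·3+1·0 = 18 | 6·3 = 18
X: 3·2+2·7+1·4 = 24 | 6·4 = 24
A: 3·0+2·3+1·6 = 12 | 6·2 = 12
gcd(3,2,1,6) = 1

Coefficients: [3, 2, 1, 6]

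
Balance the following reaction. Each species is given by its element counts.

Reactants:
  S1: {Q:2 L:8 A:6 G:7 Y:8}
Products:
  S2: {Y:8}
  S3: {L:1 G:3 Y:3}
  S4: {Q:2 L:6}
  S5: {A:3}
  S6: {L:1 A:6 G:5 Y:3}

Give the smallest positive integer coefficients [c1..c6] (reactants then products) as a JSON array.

Q: 4·2 = 8 | 1·0+6·0+4·2+4·0+2·0 = 8
L: 4·8 = 32 | 1·0+6·1+4·6+4·0+2·1 = 32
A: 4·6 = 24 | 1·0+6·0+4·0+4·3+2·6 = 24
G: 4·7 = 28 | 1·0+6·3+4·0+4·0+2·5 = 28
Y: 4·8 = 32 | 1·8+6·3+4·0+4·0+2·3 = 32
gcd(4,1,6,4,4,2) = 1

Coefficients: [4, 1, 6, 4, 4, 2]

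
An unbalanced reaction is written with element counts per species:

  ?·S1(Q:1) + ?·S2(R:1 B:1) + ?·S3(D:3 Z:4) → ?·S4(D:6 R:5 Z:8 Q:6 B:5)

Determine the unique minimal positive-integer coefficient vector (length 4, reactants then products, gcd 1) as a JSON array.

D: 6·0+5·0+2·3 = 6 | 1·6 = 6
R: 6·0+5·1+2·0 = 5 | 1·5 = 5
Z: 6·0+5·0+2·4 = 8 | 1·8 = 8
Q: 6·1+5·0+2·0 = 6 | 1·6 = 6
B: 6·0+5·1+2·0 = 5 | 1·5 = 5
gcd(6,5,2,1) = 1

Coefficients: [6, 5, 2, 1]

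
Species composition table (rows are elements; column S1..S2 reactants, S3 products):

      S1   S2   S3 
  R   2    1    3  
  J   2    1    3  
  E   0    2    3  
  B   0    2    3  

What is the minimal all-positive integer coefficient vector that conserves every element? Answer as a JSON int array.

R: 3·2+6·1 = 12 | 4·3 = 12
J: 3·2+6·1 = 12 | 4·3 = 12
E: 3·0+6·2 = 12 | 4·3 = 12
B: 3·0+6·2 = 12 | 4·3 = 12
gcd(3,6,4) = 1

Coefficients: [3, 6, 4]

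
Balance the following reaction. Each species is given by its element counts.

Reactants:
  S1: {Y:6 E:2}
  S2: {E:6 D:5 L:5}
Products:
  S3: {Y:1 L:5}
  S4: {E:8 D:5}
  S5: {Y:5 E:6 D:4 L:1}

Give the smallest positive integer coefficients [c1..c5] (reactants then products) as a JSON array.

Coefficients: [5, 6, 5, 2, 5]

Y: 5·6+6·0 = 30 | 5·1+2·0+5·5 = 30
E: 5·2+6·6 = 46 | 5·0+2·8+5·6 = 46
D: 5·0+6·5 = 30 | 5·0+2·5+5·4 = 30
L: 5·0+6·5 = 30 | 5·5+2·0+5·1 = 30
gcd(5,6,5,2,5) = 1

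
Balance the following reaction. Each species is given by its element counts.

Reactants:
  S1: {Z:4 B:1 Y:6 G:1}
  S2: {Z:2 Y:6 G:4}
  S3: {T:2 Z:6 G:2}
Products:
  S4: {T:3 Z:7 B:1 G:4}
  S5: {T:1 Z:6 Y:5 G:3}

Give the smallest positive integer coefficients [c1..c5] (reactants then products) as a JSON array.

T: 2·0+3·0+6·2 = 12 | 2·3+6·1 = 12
Z: 2·4+3·2+6·6 = 50 | 2·7+6·6 = 50
B: 2·1+3·0+6·0 = 2 | 2·1+6·0 = 2
Y: 2·6+3·6+6·0 = 30 | 2·0+6·5 = 30
G: 2·1+3·4+6·2 = 26 | 2·4+6·3 = 26
gcd(2,3,6,2,6) = 1

Coefficients: [2, 3, 6, 2, 6]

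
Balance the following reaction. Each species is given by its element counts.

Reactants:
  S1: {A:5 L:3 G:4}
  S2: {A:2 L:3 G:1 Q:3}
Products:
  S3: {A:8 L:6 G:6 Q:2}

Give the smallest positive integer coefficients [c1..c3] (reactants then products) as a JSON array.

Coefficients: [4, 2, 3]

A: 4·5+2·2 = 24 | 3·8 = 24
L: 4·3+2·3 = 18 | 3·6 = 18
G: 4·4+2·1 = 18 | 3·6 = 18
Q: 4·0+2·3 = 6 | 3·2 = 6
gcd(4,2,3) = 1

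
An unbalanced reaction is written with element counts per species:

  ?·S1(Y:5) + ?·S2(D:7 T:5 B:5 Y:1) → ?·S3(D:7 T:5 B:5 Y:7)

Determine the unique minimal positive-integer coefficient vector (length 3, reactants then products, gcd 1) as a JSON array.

Coefficients: [6, 5, 5]

D: 6·0+5·7 = 35 | 5·7 = 35
T: 6·0+5·5 = 25 | 5·5 = 25
B: 6·0+5·5 = 25 | 5·5 = 25
Y: 6·5+5·1 = 35 | 5·7 = 35
gcd(6,5,5) = 1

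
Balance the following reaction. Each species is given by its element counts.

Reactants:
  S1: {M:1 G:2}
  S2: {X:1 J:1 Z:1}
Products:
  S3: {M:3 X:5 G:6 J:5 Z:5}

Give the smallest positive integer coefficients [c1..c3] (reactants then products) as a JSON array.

M: 3·1+5·0 = 3 | 1·3 = 3
X: 3·0+5·1 = 5 | 1·5 = 5
G: 3·2+5·0 = 6 | 1·6 = 6
J: 3·0+5·1 = 5 | 1·5 = 5
Z: 3·0+5·1 = 5 | 1·5 = 5
gcd(3,5,1) = 1

Coefficients: [3, 5, 1]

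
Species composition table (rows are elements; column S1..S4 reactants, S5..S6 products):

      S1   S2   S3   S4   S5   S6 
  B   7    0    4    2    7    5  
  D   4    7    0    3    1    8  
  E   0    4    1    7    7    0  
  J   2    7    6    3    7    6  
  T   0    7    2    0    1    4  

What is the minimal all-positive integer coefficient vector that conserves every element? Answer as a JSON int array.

Coefficients: [5, 2, 6, 4, 6, 5]

B: 5·7+2·0+6·4+4·2 = 67 | 6·7+5·5 = 67
D: 5·4+2·7+6·0+4·3 = 46 | 6·1+5·8 = 46
E: 5·0+2·4+6·1+4·7 = 42 | 6·7+5·0 = 42
J: 5·2+2·7+6·6+4·3 = 72 | 6·7+5·6 = 72
T: 5·0+2·7+6·2+4·0 = 26 | 6·1+5·4 = 26
gcd(5,2,6,4,6,5) = 1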